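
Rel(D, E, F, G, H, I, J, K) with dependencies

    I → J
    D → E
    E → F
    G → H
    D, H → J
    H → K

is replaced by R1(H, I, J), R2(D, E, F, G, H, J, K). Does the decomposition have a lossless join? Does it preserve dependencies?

Lossless test: (H, J)⁺ = {H, J, K}, which is a superkey of neither fragment — lossy.
Dependency preservation: every FD's attributes lie within a single fragment, so each can be enforced locally — preserved.

lossy but dependency-preserving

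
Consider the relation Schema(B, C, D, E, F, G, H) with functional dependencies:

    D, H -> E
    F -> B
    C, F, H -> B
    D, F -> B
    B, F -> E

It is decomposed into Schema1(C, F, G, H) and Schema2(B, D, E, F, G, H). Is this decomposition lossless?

Common attributes: Schema1 ∩ Schema2 = {F, G, H}.
Closure of {F, G, H}: F → B applies, adding B; B, F → E applies, adding E. So (F, G, H)⁺ = {B, E, F, G, H}.
The closure contains neither all of Schema1 = {C, F, G, H} nor all of Schema2 = {B, D, E, F, G, H}, so the common attributes are not a superkey of either fragment. The join is lossy.

No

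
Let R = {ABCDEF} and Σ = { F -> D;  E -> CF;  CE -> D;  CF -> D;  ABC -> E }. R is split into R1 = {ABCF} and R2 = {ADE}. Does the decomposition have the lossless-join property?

No

Common attributes: R1 ∩ R2 = {A}.
No dependency enlarges {A}, so (A)⁺ = {A}.
The closure contains neither all of R1 = {ABCF} nor all of R2 = {ADE}, so the common attributes are not a superkey of either fragment. The join is lossy.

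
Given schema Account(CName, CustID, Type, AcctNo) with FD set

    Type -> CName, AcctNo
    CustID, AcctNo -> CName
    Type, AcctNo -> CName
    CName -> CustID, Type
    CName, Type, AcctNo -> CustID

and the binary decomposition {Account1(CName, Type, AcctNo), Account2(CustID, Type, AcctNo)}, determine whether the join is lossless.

Yes

Common attributes: Account1 ∩ Account2 = {Type, AcctNo}.
Closure of {Type, AcctNo}: Type → CName, AcctNo applies, adding CName; CName → CustID, Type applies, adding CustID. So (Type, AcctNo)⁺ = {CName, CustID, Type, AcctNo}.
This closure contains every attribute of Account1, so Account1 ∩ Account2 → Account1. The join is lossless.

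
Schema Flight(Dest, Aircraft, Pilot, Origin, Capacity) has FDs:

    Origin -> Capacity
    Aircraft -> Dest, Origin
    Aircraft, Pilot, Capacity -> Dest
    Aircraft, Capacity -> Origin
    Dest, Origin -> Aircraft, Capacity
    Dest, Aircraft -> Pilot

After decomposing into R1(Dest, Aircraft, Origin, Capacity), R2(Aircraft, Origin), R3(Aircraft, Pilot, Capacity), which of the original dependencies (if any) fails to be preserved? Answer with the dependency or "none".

none

Origin → Capacity lies within R1.
Aircraft → Dest, Origin lies within R1.
Aircraft, Pilot, Capacity → Dest: restricted closure across fragments reaches Dest.
Aircraft, Capacity → Origin lies within R1.
Dest, Origin → Aircraft, Capacity lies within R1.
Dest, Aircraft → Pilot: restricted closure across fragments reaches Pilot.
Every dependency is enforceable on the fragments, so the decomposition is dependency-preserving.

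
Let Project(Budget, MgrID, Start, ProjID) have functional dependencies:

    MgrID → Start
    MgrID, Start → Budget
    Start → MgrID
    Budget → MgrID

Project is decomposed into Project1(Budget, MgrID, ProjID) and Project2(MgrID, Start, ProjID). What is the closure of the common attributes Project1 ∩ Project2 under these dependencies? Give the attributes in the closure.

Project1 ∩ Project2 = {MgrID, ProjID}.
MgrID → Start applies, adding Start
MgrID, Start → Budget applies, adding Budget
Closure: {Budget, MgrID, Start, ProjID}.

Budget, MgrID, Start, ProjID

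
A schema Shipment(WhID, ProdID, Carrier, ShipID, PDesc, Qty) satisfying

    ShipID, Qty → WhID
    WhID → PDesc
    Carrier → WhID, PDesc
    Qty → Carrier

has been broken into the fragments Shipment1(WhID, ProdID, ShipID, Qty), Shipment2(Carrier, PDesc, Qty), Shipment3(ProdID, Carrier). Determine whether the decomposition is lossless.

Yes

Chase test. Columns are WhID, ProdID, Carrier, ShipID, PDesc, Qty; row i has aⱼ where attribute j ∈ Shipmenti, else bᵢⱼ.
Initial tableau (one row per fragment):
  row 1: a1 a2 b13 a4 b15 a6
  row 2: b21 b22 a3 b24 a5 a6
  row 3: b31 a2 a3 b34 b35 b36
Rows 2 and 3 agree on Carrier; apply Carrier→WhID, PDesc and equate their WhID, PDesc entries.
Rows 1 and 2 agree on Qty; apply Qty→Carrier and equate their Carrier entries.
Rows 1 and 2 agree on Carrier; apply Carrier→WhID, PDesc and equate their WhID, PDesc entries.
Row 1 is now all distinguished symbols — the join is lossless.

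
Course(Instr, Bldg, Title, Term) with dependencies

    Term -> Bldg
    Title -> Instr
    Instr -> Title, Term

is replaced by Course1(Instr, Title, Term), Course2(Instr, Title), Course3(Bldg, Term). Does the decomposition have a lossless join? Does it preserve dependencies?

lossless and dependency-preserving

Lossless test (chase): Rows 1 and 3 agree on Term; apply Term→Bldg and equate their Bldg entries. Rows 1 and 2 agree on Instr; apply Instr→Title, Term and equate their Title, Term entries. Rows 1 and 2 agree on Term; apply Term→Bldg and equate their Bldg entries. Row 1 is now all distinguished symbols — the join is lossless.
Dependency preservation: every FD's attributes lie within a single fragment, so each can be enforced locally — preserved.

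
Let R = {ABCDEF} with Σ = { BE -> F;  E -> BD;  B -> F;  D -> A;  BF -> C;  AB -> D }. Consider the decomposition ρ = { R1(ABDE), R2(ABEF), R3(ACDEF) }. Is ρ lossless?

Yes

Chase test. Columns are ABCDEF; row i has aⱼ where attribute j ∈ Ri, else bᵢⱼ.
Initial tableau (one row per fragment):
  row 1: a1 a2 b13 a4 a5 b16
  row 2: a1 a2 b23 b24 a5 a6
  row 3: a1 b32 a3 a4 a5 a6
Rows 1 and 2 agree on BE; apply BE→F and equate their F entries.
Rows 1 and 2 agree on E; apply E→BD and equate their BD entries.
Rows 1 and 3 agree on E; apply E→BD and equate their BD entries.
Rows 1 and 2 agree on BF; apply BF→C and equate their C entries.
Rows 1 and 3 agree on BF; apply BF→C and equate their C entries.
Row 1 is now all distinguished symbols — the join is lossless.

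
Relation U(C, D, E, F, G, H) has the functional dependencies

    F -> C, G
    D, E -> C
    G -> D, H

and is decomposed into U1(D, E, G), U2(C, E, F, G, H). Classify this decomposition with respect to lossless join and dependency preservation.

Lossless test: (E, G)⁺ = {C, D, E, G, H}, which contains all of one fragment — lossless.
Dependency preservation: the restricted closure of {D, E} across the fragments never reaches {C}, so D, E → C cannot be enforced without a join — not preserved.

lossless but not dependency-preserving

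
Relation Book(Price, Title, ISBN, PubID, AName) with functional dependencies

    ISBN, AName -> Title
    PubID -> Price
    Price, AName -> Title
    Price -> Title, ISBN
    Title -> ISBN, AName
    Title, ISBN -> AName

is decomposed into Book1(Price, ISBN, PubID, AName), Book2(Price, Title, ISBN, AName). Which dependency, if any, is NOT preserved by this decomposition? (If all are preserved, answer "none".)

ISBN, AName → Title lies within Book2.
PubID → Price lies within Book1.
Price, AName → Title lies within Book2.
Price → Title, ISBN lies within Book2.
Title → ISBN, AName lies within Book2.
Title, ISBN → AName lies within Book2.
Every dependency is enforceable on the fragments, so the decomposition is dependency-preserving.

none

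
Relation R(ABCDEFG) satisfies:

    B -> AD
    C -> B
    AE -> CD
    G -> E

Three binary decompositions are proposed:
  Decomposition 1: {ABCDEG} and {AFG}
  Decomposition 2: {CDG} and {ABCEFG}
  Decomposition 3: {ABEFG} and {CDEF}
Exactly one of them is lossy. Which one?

Decomposition 1: common = {AG}, closure = {ABCDEG} → lossless.
Decomposition 2: common = {CG}, closure = {ABCDEG} → lossless.
Decomposition 3: common = {EF}, closure = {EF} → lossy.

Decomposition 3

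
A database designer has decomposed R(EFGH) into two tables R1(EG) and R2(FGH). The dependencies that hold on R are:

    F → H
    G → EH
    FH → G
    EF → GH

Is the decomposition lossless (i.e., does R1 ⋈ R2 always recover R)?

Yes

Common attributes: R1 ∩ R2 = {G}.
Closure of {G}: G → EH applies, adding EH. So (G)⁺ = {EGH}.
This closure contains every attribute of R1, so R1 ∩ R2 → R1. The join is lossless.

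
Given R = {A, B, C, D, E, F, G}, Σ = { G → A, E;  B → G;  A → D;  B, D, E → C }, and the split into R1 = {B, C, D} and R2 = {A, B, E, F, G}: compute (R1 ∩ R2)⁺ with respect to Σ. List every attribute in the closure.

R1 ∩ R2 = {B}.
B → G applies, adding G
G → A, E applies, adding A, E
A → D applies, adding D
B, D, E → C applies, adding C
Closure: {A, B, C, D, E, G}.

A, B, C, D, E, G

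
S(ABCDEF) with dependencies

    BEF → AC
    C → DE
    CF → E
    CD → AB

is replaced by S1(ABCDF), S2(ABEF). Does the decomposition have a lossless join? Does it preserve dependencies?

lossy and not dependency-preserving

Lossless test: (ABF)⁺ = {ABF}, which is a superkey of neither fragment — lossy.
Dependency preservation: the restricted closure of {BEF} across the fragments never reaches {AC}, so BEF → AC cannot be enforced without a join — not preserved.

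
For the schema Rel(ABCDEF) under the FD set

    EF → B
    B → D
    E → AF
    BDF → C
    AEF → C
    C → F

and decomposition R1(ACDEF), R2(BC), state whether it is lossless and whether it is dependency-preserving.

Lossless test: (C)⁺ = {CF}, which is a superkey of neither fragment — lossy.
Dependency preservation: the restricted closure of {EF} across the fragments never reaches {B}, so EF → B cannot be enforced without a join — not preserved.

lossy and not dependency-preserving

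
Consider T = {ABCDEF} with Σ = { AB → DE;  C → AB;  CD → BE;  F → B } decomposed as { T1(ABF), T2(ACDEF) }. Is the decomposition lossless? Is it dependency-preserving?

lossless but not dependency-preserving

Lossless test: (AF)⁺ = {ABDEF}, which contains all of one fragment — lossless.
Dependency preservation: the restricted closure of {AB} across the fragments never reaches {DE}, so AB → DE cannot be enforced without a join — not preserved.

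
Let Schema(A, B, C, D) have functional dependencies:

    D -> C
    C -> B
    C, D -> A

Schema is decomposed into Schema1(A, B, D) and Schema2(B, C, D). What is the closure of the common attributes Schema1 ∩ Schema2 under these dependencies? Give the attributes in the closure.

Schema1 ∩ Schema2 = {B, D}.
D → C applies, adding C
C, D → A applies, adding A
Closure: {A, B, C, D}.

A, B, C, D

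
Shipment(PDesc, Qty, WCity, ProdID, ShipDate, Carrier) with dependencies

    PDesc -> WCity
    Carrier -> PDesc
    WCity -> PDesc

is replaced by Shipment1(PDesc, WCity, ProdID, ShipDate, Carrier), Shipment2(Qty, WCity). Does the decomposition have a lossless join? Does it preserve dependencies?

Lossless test: (WCity)⁺ = {PDesc, WCity}, which is a superkey of neither fragment — lossy.
Dependency preservation: every FD's attributes lie within a single fragment, so each can be enforced locally — preserved.

lossy but dependency-preserving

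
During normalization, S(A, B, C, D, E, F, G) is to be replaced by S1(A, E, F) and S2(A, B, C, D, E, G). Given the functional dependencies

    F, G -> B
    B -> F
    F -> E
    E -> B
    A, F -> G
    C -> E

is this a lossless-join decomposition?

Yes

Common attributes: S1 ∩ S2 = {A, E}.
Closure of {A, E}: E → B applies, adding B; B → F applies, adding F; A, F → G applies, adding G. So (A, E)⁺ = {A, B, E, F, G}.
This closure contains every attribute of S1, so S1 ∩ S2 → S1. The join is lossless.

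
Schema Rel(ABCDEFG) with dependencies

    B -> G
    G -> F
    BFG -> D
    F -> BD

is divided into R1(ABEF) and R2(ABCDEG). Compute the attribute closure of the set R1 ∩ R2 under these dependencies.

R1 ∩ R2 = {ABE}.
B → G applies, adding G
G → F applies, adding F
BFG → D applies, adding D
Closure: {ABDEFG}.

ABDEFG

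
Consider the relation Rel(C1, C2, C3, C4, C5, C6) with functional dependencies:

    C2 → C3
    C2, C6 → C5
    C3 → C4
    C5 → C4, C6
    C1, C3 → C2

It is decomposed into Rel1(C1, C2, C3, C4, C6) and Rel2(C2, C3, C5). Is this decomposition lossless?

No

Common attributes: Rel1 ∩ Rel2 = {C2, C3}.
Closure of {C2, C3}: C3 → C4 applies, adding C4. So (C2, C3)⁺ = {C2, C3, C4}.
The closure contains neither all of Rel1 = {C1, C2, C3, C4, C6} nor all of Rel2 = {C2, C3, C5}, so the common attributes are not a superkey of either fragment. The join is lossy.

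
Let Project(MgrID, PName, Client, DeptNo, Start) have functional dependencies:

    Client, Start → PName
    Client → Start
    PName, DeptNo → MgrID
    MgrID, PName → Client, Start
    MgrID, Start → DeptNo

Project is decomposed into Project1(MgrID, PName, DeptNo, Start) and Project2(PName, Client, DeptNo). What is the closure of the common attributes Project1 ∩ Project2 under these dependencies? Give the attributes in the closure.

MgrID, PName, Client, DeptNo, Start

Project1 ∩ Project2 = {PName, DeptNo}.
PName, DeptNo → MgrID applies, adding MgrID
MgrID, PName → Client, Start applies, adding Client, Start
Closure: {MgrID, PName, Client, DeptNo, Start}.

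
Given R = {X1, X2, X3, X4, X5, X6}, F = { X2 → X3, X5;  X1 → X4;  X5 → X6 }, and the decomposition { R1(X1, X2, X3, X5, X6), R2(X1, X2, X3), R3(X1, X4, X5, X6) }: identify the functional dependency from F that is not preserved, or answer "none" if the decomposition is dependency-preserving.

X2 → X3, X5 lies within R1.
X1 → X4 lies within R3.
X5 → X6 lies within R1.
Every dependency is enforceable on the fragments, so the decomposition is dependency-preserving.

none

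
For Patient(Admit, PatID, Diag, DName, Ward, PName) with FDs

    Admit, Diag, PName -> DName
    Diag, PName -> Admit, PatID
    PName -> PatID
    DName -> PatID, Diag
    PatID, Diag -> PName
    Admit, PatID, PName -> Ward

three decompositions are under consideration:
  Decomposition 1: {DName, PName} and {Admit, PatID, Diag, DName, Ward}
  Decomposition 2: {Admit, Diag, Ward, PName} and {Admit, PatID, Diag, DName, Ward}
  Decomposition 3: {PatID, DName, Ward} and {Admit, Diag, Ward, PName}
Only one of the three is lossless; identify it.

Decomposition 1

Decomposition 1: common = {DName}, closure = {Admit, PatID, Diag, DName, Ward, PName} → lossless.
Decomposition 2: common = {Admit, Diag, Ward}, closure = {Admit, Diag, Ward} → lossy.
Decomposition 3: common = {Ward}, closure = {Ward} → lossy.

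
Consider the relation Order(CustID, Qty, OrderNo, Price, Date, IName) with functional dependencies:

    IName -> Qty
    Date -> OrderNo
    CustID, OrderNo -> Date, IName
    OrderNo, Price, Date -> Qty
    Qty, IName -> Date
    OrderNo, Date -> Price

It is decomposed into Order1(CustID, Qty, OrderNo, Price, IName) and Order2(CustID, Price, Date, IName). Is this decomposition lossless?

Common attributes: Order1 ∩ Order2 = {CustID, Price, IName}.
Closure of {CustID, Price, IName}: IName → Qty applies, adding Qty; Qty, IName → Date applies, adding Date; Date → OrderNo applies, adding OrderNo. So (CustID, Price, IName)⁺ = {CustID, Qty, OrderNo, Price, Date, IName}.
This closure contains every attribute of Order1, so Order1 ∩ Order2 → Order1. The join is lossless.

Yes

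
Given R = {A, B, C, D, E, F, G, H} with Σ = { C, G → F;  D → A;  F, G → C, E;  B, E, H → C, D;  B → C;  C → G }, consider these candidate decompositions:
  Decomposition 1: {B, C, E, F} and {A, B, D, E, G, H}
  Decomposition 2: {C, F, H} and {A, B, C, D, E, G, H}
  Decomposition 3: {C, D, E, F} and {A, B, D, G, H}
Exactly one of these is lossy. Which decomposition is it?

Decomposition 1: common = {B, E}, closure = {B, C, E, F, G} → lossless.
Decomposition 2: common = {C, H}, closure = {C, E, F, G, H} → lossless.
Decomposition 3: common = {D}, closure = {A, D} → lossy.

Decomposition 3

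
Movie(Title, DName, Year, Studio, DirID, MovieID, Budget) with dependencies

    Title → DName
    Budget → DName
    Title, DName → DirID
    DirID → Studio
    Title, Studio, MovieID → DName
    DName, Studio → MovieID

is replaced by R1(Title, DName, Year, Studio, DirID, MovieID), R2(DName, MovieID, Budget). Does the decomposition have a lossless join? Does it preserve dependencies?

lossy but dependency-preserving

Lossless test: (DName, MovieID)⁺ = {DName, MovieID}, which is a superkey of neither fragment — lossy.
Dependency preservation: every FD's attributes lie within a single fragment, so each can be enforced locally — preserved.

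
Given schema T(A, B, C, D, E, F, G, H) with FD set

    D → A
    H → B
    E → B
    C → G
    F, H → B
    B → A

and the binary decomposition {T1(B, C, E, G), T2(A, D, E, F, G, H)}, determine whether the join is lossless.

Common attributes: T1 ∩ T2 = {E, G}.
Closure of {E, G}: E → B applies, adding B; B → A applies, adding A. So (E, G)⁺ = {A, B, E, G}.
The closure contains neither all of T1 = {B, C, E, G} nor all of T2 = {A, D, E, F, G, H}, so the common attributes are not a superkey of either fragment. The join is lossy.

No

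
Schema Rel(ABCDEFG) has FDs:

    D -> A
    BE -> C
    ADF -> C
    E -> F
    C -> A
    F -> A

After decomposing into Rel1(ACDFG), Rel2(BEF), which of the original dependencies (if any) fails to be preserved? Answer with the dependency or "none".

BE -> C

Check BE → C: no single fragment contains all of {BCE}, and the restricted closure of {BE} across the fragments never reaches {C}.
D → A is preserved.
ADF → C is preserved.
E → F is preserved.
C → A is preserved.
F → A is preserved.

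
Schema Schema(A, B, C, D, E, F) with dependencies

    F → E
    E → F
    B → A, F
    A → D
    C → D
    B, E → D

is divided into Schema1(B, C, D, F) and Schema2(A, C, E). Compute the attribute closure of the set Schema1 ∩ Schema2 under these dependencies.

Schema1 ∩ Schema2 = {C}.
C → D applies, adding D
Closure: {C, D}.

C, D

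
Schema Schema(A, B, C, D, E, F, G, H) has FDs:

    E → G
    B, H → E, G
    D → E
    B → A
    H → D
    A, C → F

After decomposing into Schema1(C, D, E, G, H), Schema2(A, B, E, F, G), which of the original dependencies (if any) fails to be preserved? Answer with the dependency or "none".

Check A, C → F: no single fragment contains all of {A, C, F}, and the restricted closure of {A, C} across the fragments never reaches {F}.
E → G is preserved.
B, H → E, G is preserved.
D → E is preserved.
B → A is preserved.
H → D is preserved.

A, C → F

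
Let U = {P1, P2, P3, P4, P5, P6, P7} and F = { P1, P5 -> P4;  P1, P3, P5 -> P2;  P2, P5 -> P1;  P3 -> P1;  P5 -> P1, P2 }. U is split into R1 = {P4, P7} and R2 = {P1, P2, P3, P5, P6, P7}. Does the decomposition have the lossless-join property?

Common attributes: R1 ∩ R2 = {P7}.
No dependency enlarges {P7}, so (P7)⁺ = {P7}.
The closure contains neither all of R1 = {P4, P7} nor all of R2 = {P1, P2, P3, P5, P6, P7}, so the common attributes are not a superkey of either fragment. The join is lossy.

No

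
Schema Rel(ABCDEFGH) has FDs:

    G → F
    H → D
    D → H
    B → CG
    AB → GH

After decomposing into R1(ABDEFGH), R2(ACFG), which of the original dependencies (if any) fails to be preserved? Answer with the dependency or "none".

B → CG

Check B → CG: no single fragment contains all of {BCG}, and the restricted closure of {B} across the fragments never reaches {CG}.
G → F is preserved.
H → D is preserved.
D → H is preserved.
AB → GH is preserved.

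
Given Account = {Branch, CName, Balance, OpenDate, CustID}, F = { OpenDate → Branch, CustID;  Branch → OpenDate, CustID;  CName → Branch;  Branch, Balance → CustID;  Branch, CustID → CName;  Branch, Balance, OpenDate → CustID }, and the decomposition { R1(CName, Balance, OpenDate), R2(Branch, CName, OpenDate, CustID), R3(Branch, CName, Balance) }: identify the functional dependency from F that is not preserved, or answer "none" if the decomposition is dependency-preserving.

none

OpenDate → Branch, CustID lies within R2.
Branch → OpenDate, CustID lies within R2.
CName → Branch lies within R2.
Branch, Balance → CustID: restricted closure across fragments reaches CustID.
Branch, CustID → CName lies within R2.
Branch, Balance, OpenDate → CustID: restricted closure across fragments reaches CustID.
Every dependency is enforceable on the fragments, so the decomposition is dependency-preserving.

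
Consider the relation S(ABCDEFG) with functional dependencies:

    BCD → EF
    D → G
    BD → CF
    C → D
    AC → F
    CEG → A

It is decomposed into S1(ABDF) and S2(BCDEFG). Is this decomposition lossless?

Yes

Common attributes: S1 ∩ S2 = {BDF}.
Closure of {BDF}: D → G applies, adding G; BD → CF applies, adding C; BCD → EF applies, adding E; CEG → A applies, adding A. So (BDF)⁺ = {ABCDEFG}.
This closure contains every attribute of S1, so S1 ∩ S2 → S1. The join is lossless.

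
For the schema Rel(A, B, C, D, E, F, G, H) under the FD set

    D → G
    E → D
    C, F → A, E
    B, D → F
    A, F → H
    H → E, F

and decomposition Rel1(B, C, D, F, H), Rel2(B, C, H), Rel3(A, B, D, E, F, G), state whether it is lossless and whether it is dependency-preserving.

lossy and not dependency-preserving

Lossless test (chase): Rows 1 and 3 agree on D; apply D→G and equate their G entries. Rows 1 and 2 agree on H; apply H→E, F and equate their E, F entries. Rows 1 and 2 agree on E; apply E→D and equate their D entries. Rows 1 and 2 agree on C, F; apply C, F→A, E and equate their A, E entries. Rows 1 and 2 agree on D; apply D→G and equate their G entries. No row becomes fully distinguished — the join is lossy.
Dependency preservation: the restricted closure of {C, F} across the fragments never reaches {A, E}, so C, F → A, E cannot be enforced without a join — not preserved.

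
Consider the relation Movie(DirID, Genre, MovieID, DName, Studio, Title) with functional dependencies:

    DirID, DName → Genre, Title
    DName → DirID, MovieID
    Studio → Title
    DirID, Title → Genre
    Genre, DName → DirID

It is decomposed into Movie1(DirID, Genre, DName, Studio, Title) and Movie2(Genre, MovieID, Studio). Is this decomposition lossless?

Common attributes: Movie1 ∩ Movie2 = {Genre, Studio}.
Closure of {Genre, Studio}: Studio → Title applies, adding Title. So (Genre, Studio)⁺ = {Genre, Studio, Title}.
The closure contains neither all of Movie1 = {DirID, Genre, DName, Studio, Title} nor all of Movie2 = {Genre, MovieID, Studio}, so the common attributes are not a superkey of either fragment. The join is lossy.

No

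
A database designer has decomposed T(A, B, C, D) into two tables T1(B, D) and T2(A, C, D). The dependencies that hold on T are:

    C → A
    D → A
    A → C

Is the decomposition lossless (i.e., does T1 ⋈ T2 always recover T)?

Yes

Common attributes: T1 ∩ T2 = {D}.
Closure of {D}: D → A applies, adding A; A → C applies, adding C. So (D)⁺ = {A, C, D}.
This closure contains every attribute of T2, so T1 ∩ T2 → T2. The join is lossless.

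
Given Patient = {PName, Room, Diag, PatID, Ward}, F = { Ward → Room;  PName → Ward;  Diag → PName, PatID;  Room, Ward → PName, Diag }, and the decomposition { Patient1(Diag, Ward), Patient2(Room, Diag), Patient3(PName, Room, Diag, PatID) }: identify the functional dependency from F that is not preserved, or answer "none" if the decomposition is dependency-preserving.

Ward → Room: restricted closure across fragments reaches Room.
PName → Ward: restricted closure across fragments reaches Ward.
Diag → PName, PatID lies within Patient3.
Room, Ward → PName, Diag: restricted closure across fragments reaches PName, Diag.
Every dependency is enforceable on the fragments, so the decomposition is dependency-preserving.

none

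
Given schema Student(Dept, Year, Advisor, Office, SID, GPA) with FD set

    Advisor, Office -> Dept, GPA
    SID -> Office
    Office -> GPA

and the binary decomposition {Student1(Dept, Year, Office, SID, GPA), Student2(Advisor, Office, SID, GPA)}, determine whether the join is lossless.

Common attributes: Student1 ∩ Student2 = {Office, SID, GPA}.
No dependency enlarges {Office, SID, GPA}, so (Office, SID, GPA)⁺ = {Office, SID, GPA}.
The closure contains neither all of Student1 = {Dept, Year, Office, SID, GPA} nor all of Student2 = {Advisor, Office, SID, GPA}, so the common attributes are not a superkey of either fragment. The join is lossy.

No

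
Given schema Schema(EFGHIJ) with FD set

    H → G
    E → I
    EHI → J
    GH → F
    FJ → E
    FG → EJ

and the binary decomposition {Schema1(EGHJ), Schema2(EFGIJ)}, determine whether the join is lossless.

No

Common attributes: Schema1 ∩ Schema2 = {EGJ}.
Closure of {EGJ}: E → I applies, adding I. So (EGJ)⁺ = {EGIJ}.
The closure contains neither all of Schema1 = {EGHJ} nor all of Schema2 = {EFGIJ}, so the common attributes are not a superkey of either fragment. The join is lossy.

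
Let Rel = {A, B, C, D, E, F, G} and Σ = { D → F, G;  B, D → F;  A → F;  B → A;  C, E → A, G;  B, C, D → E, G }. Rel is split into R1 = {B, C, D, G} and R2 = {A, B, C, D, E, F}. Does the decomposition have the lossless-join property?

Common attributes: R1 ∩ R2 = {B, C, D}.
Closure of {B, C, D}: D → F, G applies, adding F, G; B → A applies, adding A; B, C, D → E, G applies, adding E. So (B, C, D)⁺ = {A, B, C, D, E, F, G}.
This closure contains every attribute of R1, so R1 ∩ R2 → R1. The join is lossless.

Yes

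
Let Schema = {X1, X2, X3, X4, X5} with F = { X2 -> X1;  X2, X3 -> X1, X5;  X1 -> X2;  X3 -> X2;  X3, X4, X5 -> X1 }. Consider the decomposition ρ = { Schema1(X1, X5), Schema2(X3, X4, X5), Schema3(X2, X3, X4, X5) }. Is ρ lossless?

No

Chase test. Columns are X1, X2, X3, X4, X5; row i has aⱼ where attribute j ∈ Schemai, else bᵢⱼ.
Initial tableau (one row per fragment):
  row 1: a1 b12 b13 b14 a5
  row 2: b21 b22 a3 a4 a5
  row 3: b31 a2 a3 a4 a5
Rows 2 and 3 agree on X3; apply X3→X2 and equate their X2 entries.
Rows 2 and 3 agree on X3, X4, X5; apply X3, X4, X5→X1 and equate their X1 entries.
No row becomes fully distinguished — the join is lossy.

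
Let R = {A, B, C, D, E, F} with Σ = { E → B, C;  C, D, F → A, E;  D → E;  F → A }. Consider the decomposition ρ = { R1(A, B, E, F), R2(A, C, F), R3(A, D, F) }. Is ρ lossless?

Chase test. Columns are A, B, C, D, E, F; row i has aⱼ where attribute j ∈ Ri, else bᵢⱼ.
Initial tableau (one row per fragment):
  row 1: a1 a2 b13 b14 a5 a6
  row 2: a1 b22 a3 b24 b25 a6
  row 3: a1 b32 b33 a4 b35 a6
No row becomes fully distinguished — the join is lossy.

No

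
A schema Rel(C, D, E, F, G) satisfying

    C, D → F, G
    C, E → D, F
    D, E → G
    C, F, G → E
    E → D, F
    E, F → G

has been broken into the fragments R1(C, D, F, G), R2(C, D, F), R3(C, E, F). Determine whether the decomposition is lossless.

Chase test. Columns are C, D, E, F, G; row i has aⱼ where attribute j ∈ Ri, else bᵢⱼ.
Initial tableau (one row per fragment):
  row 1: a1 a2 b13 a4 a5
  row 2: a1 a2 b23 a4 b25
  row 3: a1 b32 a3 a4 b35
Rows 1 and 2 agree on C, D; apply C, D→F, G and equate their F, G entries.
Rows 1 and 2 agree on C, F, G; apply C, F, G→E and equate their E entries.
No row becomes fully distinguished — the join is lossy.

No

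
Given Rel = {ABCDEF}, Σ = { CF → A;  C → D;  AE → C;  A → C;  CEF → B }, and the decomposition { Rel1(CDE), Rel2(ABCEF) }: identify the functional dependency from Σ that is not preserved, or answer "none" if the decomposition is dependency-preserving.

CF → A lies within Rel2.
C → D lies within Rel1.
AE → C lies within Rel2.
A → C lies within Rel2.
CEF → B lies within Rel2.
Every dependency is enforceable on the fragments, so the decomposition is dependency-preserving.

none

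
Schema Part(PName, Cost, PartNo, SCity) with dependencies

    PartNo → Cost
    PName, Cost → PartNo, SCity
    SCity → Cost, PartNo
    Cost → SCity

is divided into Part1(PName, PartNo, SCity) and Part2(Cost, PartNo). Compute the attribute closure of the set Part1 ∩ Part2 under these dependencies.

Cost, PartNo, SCity

Part1 ∩ Part2 = {PartNo}.
PartNo → Cost applies, adding Cost
Cost → SCity applies, adding SCity
Closure: {Cost, PartNo, SCity}.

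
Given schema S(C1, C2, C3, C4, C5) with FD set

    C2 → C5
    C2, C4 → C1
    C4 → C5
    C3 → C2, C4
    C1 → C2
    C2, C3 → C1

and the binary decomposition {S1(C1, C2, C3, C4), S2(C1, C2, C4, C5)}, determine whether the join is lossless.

Common attributes: S1 ∩ S2 = {C1, C2, C4}.
Closure of {C1, C2, C4}: C2 → C5 applies, adding C5. So (C1, C2, C4)⁺ = {C1, C2, C4, C5}.
This closure contains every attribute of S2, so S1 ∩ S2 → S2. The join is lossless.

Yes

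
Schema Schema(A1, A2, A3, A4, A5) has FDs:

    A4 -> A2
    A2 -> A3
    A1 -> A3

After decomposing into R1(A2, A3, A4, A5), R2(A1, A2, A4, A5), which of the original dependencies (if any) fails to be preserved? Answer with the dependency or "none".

Check A1 → A3: no single fragment contains all of {A1, A3}, and the restricted closure of {A1} across the fragments never reaches {A3}.
A4 → A2 is preserved.
A2 → A3 is preserved.

A1 -> A3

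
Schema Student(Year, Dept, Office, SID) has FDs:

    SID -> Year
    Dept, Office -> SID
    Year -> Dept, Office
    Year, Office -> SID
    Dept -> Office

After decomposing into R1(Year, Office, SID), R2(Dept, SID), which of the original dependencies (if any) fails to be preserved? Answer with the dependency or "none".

SID → Year lies within R1.
Dept, Office → SID: restricted closure across fragments reaches SID.
Year → Dept, Office: restricted closure across fragments reaches Dept, Office.
Year, Office → SID lies within R1.
Dept → Office: restricted closure across fragments reaches Office.
Every dependency is enforceable on the fragments, so the decomposition is dependency-preserving.

none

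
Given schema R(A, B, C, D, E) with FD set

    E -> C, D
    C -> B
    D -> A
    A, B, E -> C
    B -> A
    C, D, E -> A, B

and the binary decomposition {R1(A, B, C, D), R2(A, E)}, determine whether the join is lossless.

No

Common attributes: R1 ∩ R2 = {A}.
No dependency enlarges {A}, so (A)⁺ = {A}.
The closure contains neither all of R1 = {A, B, C, D} nor all of R2 = {A, E}, so the common attributes are not a superkey of either fragment. The join is lossy.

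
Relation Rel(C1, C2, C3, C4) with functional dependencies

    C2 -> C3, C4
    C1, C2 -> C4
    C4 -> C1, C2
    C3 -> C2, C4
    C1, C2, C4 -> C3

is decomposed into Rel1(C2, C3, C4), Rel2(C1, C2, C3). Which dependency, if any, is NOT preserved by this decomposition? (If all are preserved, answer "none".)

C2 → C3, C4 lies within Rel1.
C1, C2 → C4: restricted closure across fragments reaches C4.
C4 → C1, C2: restricted closure across fragments reaches C1, C2.
C3 → C2, C4 lies within Rel1.
C1, C2, C4 → C3: restricted closure across fragments reaches C3.
Every dependency is enforceable on the fragments, so the decomposition is dependency-preserving.

none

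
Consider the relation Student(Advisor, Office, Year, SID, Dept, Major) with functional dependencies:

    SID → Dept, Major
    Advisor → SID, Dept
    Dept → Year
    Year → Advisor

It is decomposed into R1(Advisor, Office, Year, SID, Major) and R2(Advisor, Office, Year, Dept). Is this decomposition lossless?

Common attributes: R1 ∩ R2 = {Advisor, Office, Year}.
Closure of {Advisor, Office, Year}: Advisor → SID, Dept applies, adding SID, Dept; SID → Dept, Major applies, adding Major. So (Advisor, Office, Year)⁺ = {Advisor, Office, Year, SID, Dept, Major}.
This closure contains every attribute of R1, so R1 ∩ R2 → R1. The join is lossless.

Yes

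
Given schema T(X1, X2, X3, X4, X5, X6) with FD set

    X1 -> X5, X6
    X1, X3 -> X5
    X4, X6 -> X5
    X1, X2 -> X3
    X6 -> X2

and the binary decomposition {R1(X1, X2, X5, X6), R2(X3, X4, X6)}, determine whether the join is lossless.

Common attributes: R1 ∩ R2 = {X6}.
Closure of {X6}: X6 → X2 applies, adding X2. So (X6)⁺ = {X2, X6}.
The closure contains neither all of R1 = {X1, X2, X5, X6} nor all of R2 = {X3, X4, X6}, so the common attributes are not a superkey of either fragment. The join is lossy.

No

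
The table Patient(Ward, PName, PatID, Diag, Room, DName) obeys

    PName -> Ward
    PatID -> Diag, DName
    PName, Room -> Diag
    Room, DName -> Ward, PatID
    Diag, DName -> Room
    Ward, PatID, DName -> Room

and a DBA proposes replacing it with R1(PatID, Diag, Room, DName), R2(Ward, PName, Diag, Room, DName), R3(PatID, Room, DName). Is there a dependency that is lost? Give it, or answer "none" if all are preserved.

PName → Ward lies within R2.
PatID → Diag, DName lies within R1.
PName, Room → Diag lies within R2.
Room, DName → Ward, PatID: restricted closure across fragments reaches Ward, PatID.
Diag, DName → Room lies within R1.
Ward, PatID, DName → Room: restricted closure across fragments reaches Room.
Every dependency is enforceable on the fragments, so the decomposition is dependency-preserving.

none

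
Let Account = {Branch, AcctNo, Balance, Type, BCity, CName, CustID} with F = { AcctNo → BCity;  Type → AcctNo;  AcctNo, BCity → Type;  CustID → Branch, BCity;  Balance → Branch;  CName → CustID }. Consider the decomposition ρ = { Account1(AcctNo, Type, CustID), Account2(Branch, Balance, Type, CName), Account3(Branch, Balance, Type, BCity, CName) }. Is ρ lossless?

Chase test. Columns are Branch, AcctNo, Balance, Type, BCity, CName, CustID; row i has aⱼ where attribute j ∈ Accounti, else bᵢⱼ.
Initial tableau (one row per fragment):
  row 1: b11 a2 b13 a4 b15 b16 a7
  row 2: a1 b22 a3 a4 b25 a6 b27
  row 3: a1 b32 a3 a4 a5 a6 b37
Rows 1 and 2 agree on Type; apply Type→AcctNo and equate their AcctNo entries.
Rows 1 and 3 agree on Type; apply Type→AcctNo and equate their AcctNo entries.
Rows 2 and 3 agree on CName; apply CName→CustID and equate their CustID entries.
Rows 1 and 2 agree on AcctNo; apply AcctNo→BCity and equate their BCity entries.
Rows 1 and 3 agree on AcctNo; apply AcctNo→BCity and equate their BCity entries.
No row becomes fully distinguished — the join is lossy.

No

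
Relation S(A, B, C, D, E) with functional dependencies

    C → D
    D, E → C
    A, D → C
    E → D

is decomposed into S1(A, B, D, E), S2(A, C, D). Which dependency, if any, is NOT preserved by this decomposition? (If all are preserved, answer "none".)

D, E → C

Check D, E → C: no single fragment contains all of {C, D, E}, and the restricted closure of {D, E} across the fragments never reaches {C}.
C → D is preserved.
A, D → C is preserved.
E → D is preserved.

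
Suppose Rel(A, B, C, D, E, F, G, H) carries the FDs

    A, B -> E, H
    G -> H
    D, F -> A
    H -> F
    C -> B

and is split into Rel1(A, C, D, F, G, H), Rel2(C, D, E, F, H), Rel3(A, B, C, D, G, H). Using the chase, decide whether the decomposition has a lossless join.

Chase test. Columns are A, B, C, D, E, F, G, H; row i has aⱼ where attribute j ∈ Reli, else bᵢⱼ.
Initial tableau (one row per fragment):
  row 1: a1 b12 a3 a4 b15 a6 a7 a8
  row 2: b21 b22 a3 a4 a5 a6 b27 a8
  row 3: a1 a2 a3 a4 b35 b36 a7 a8
Rows 1 and 2 agree on D, F; apply D, F→A and equate their A entries.
Rows 1 and 3 agree on H; apply H→F and equate their F entries.
Rows 1 and 2 agree on C; apply C→B and equate their B entries.
Rows 1 and 3 agree on C; apply C→B and equate their B entries.
Rows 1 and 2 agree on A, B; apply A, B→E, H and equate their E, H entries.
Rows 1 and 3 agree on A, B; apply A, B→E, H and equate their E, H entries.
Row 1 is now all distinguished symbols — the join is lossless.

Yes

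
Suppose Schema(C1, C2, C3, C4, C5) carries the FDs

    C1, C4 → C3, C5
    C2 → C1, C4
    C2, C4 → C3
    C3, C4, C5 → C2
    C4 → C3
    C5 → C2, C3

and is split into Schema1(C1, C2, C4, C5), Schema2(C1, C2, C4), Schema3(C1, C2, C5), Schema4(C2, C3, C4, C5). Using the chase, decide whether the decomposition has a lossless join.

Yes

Chase test. Columns are C1, C2, C3, C4, C5; row i has aⱼ where attribute j ∈ Schemai, else bᵢⱼ.
Initial tableau (one row per fragment):
  row 1: a1 a2 b13 a4 a5
  row 2: a1 a2 b23 a4 b25
  row 3: a1 a2 b33 b34 a5
  row 4: b41 a2 a3 a4 a5
Rows 1 and 2 agree on C1, C4; apply C1, C4→C3, C5 and equate their C3, C5 entries.
Rows 1 and 3 agree on C2; apply C2→C1, C4 and equate their C1, C4 entries.
Rows 1 and 4 agree on C2; apply C2→C1, C4 and equate their C1, C4 entries.
Rows 1 and 3 agree on C2, C4; apply C2, C4→C3 and equate their C3 entries.
Rows 1 and 4 agree on C2, C4; apply C2, C4→C3 and equate their C3 entries.
Row 1 is now all distinguished symbols — the join is lossless.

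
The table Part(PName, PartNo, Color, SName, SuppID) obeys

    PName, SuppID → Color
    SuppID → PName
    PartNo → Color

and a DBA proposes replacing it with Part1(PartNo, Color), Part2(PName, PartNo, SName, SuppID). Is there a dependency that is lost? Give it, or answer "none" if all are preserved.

Check PName, SuppID → Color: no single fragment contains all of {PName, Color, SuppID}, and the restricted closure of {PName, SuppID} across the fragments never reaches {Color}.
SuppID → PName is preserved.
PartNo → Color is preserved.

PName, SuppID → Color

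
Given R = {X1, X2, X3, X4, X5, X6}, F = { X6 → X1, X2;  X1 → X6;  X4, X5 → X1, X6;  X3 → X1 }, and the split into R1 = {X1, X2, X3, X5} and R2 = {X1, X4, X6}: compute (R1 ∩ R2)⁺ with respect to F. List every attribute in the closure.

R1 ∩ R2 = {X1}.
X1 → X6 applies, adding X6
X6 → X1, X2 applies, adding X2
Closure: {X1, X2, X6}.

X1, X2, X6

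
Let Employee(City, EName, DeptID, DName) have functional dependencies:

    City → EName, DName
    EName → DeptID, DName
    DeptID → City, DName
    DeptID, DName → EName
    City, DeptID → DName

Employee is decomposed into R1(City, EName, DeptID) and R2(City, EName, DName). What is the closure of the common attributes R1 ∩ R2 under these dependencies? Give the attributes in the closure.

R1 ∩ R2 = {City, EName}.
City → EName, DName applies, adding DName
EName → DeptID, DName applies, adding DeptID
Closure: {City, EName, DeptID, DName}.

City, EName, DeptID, DName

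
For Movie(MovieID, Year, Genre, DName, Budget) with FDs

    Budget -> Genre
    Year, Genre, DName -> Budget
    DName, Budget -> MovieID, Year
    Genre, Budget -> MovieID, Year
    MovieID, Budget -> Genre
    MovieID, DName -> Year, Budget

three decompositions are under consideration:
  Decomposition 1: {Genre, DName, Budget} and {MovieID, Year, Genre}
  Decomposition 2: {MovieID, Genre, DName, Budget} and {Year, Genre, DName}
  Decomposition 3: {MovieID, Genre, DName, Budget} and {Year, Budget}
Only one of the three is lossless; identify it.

Decomposition 1: common = {Genre}, closure = {Genre} → lossy.
Decomposition 2: common = {Genre, DName}, closure = {Genre, DName} → lossy.
Decomposition 3: common = {Budget}, closure = {MovieID, Year, Genre, Budget} → lossless.

Decomposition 3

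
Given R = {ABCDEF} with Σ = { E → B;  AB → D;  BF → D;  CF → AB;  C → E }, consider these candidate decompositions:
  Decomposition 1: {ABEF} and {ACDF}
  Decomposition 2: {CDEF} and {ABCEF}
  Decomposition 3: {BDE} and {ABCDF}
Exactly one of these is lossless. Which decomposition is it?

Decomposition 1: common = {AF}, closure = {AF} → lossy.
Decomposition 2: common = {CEF}, closure = {ABCDEF} → lossless.
Decomposition 3: common = {BD}, closure = {BD} → lossy.

Decomposition 2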